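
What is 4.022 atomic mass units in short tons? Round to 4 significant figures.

1 u = 1.83043e-30 short ton.
So 4.022 × 1.83043e-30 ≈ 7.362e-30 short ton.

7.362e-30 short ton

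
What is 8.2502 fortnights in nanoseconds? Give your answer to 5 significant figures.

9.9794 × 10^15 nanoseconds

1 fortnight = 1.20960 × 10^15 nanoseconds.
Thus 8.2502 × 1.20960 × 10^15 ≈ 9.9794 × 10^15 ns.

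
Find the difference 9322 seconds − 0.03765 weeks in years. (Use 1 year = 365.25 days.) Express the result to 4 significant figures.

-0.0004262 years

9322 s = 0.000295396 yr and 0.03765 wk = 0.000721561 yr.
0.000295396 − 0.000721561 ≈ -0.0004262 yr.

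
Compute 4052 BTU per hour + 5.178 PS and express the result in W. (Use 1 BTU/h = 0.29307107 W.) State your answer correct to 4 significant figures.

4052 BTU/h = 1187.52 W and 5.178 PS = 3808.41 W.
1187.52 + 3808.41 ≈ 4996 W.

4996 watts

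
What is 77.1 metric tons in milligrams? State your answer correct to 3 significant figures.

7.71e+10 mg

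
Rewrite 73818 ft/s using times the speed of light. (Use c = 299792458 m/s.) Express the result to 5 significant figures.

1 foot per second = 1.01670e-9 c.
Then 73818 × 1.01670e-9 ≈ 7.5051e-5 c.

7.5051e-5 c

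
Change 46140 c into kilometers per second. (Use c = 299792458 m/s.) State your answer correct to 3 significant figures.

1.38 × 10^10 kilometers per second

1 speed of light = 299792 km/s.
So 46140 × 299792 ≈ 1.38 × 10^10 km/s.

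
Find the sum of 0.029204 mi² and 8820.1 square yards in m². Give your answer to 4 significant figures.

0.029204 mi² = 75638.0 m² and 8820.1 yd² = 7374.73 m².
75638.0 + 7374.73 ≈ 83010 m².

83010 m²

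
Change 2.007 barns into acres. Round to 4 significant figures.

4.959e-32 acre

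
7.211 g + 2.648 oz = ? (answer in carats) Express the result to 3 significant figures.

7.211 g = 36.0550 ct and 2.648 oz = 375.348 ct.
36.0550 + 375.348 ≈ 411 ct.

411 ct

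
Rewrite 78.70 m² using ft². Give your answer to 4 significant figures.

1 square meter = 10.7639 ft².
78.70 × 10.7639 ≈ 847.1 ft².

847.1 ft²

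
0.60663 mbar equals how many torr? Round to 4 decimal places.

0.4550 torr

1 millibar = 0.750062 torr.
So 0.60663 × 0.750062 ≈ 0.4550 torr.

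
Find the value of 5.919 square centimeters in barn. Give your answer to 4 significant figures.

5.919 × 10^24 barn

1 cm² = 1.00000 × 10^24 barn.
So 5.919 × 1.00000 × 10^24 ≈ 5.919 × 10^24 barn.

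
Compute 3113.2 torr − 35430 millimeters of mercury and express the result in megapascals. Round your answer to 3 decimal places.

-4.309 MPa

3113.2 torr = 0.415059 MPa and 35430 mmHg = 4.72361 MPa.
0.415059 − 4.72361 ≈ -4.309 MPa.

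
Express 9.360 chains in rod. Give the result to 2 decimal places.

37.44 rod

1 chain = 4.00000 rod.
So 9.360 × 4.00000 ≈ 37.44 rod.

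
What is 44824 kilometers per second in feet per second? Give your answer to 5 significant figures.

1 kilometer per second = 3280.84 ft/s.
Then 44824 × 3280.84 ≈ 1.4706 × 10^8 ft/s.

1.4706 × 10^8 feet per second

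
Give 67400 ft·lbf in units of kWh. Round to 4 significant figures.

1 ft·lbf = 3.76616 × 10^-7 kWh.
67400 × 3.76616 × 10^-7 ≈ 0.02538 kWh.

0.02538 kilowatt-hours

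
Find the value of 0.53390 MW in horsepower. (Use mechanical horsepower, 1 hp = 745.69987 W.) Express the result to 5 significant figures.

1 megawatt = 1341.02 horsepower.
Then 0.53390 × 1341.02 ≈ 715.97 hp.

715.97 hp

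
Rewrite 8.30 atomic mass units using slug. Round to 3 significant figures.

9.44 × 10^-28 slugs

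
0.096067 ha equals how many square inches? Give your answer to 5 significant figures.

1.4890 × 10^6 square inches

1 ha = 1.55000 × 10^7 in².
Thus 0.096067 × 1.55000 × 10^7 ≈ 1.4890 × 10^6 in².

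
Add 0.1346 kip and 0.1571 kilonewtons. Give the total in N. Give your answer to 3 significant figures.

756 N

0.1346 kip = 598.731 N and 0.1571 kN = 157.100 N.
598.731 + 157.100 ≈ 756 N.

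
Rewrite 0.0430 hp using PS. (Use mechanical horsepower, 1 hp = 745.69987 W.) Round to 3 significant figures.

1 hp = 1.01387 PS.
So 0.0430 × 1.01387 ≈ 0.0436 PS.

0.0436 metric horsepower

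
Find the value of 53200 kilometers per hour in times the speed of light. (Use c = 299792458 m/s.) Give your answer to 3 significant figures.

4.93 × 10^-5 times the speed of light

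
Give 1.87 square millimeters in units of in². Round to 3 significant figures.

1 mm² = 0.00155000 square inches.
Then 1.87 × 0.00155000 ≈ 0.00290 in².

0.00290 in²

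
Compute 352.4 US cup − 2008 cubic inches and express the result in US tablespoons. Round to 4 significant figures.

3413 US tbsp

352.4 US cup = 5638.40 US tbsp and 2008 in³ = 2225.32 US tbsp.
5638.40 − 2225.32 ≈ 3413 US tbsp.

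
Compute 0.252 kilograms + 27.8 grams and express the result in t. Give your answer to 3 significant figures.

0.252 kg = 0.000252000 t and 27.8 g = 2.78000e-5 t.
0.000252000 + 2.78000e-5 ≈ 0.000280 t.

0.000280 t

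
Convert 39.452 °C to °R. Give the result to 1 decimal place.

562.7 degrees Rankine

°R = (°C + 273.15) × 9/5.
Applying the formula gives 562.7 °R.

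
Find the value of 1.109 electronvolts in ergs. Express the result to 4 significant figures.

1.777 × 10^-12 ergs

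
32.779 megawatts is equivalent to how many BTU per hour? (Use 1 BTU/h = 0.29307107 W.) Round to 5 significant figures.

1.1185 × 10^8 BTU per hour

1 MW = 3.41214 × 10^6 BTU per hour.
So 32.779 × 3.41214 × 10^6 ≈ 1.1185 × 10^8 BTU/h.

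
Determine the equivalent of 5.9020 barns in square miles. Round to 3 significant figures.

2.28e-34 square miles

1 barn = 3.86102e-35 square miles.
Then 5.9020 × 3.86102e-35 ≈ 2.28e-34 mi².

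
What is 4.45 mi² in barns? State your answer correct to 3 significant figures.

1 square mile = 2.58999e+34 barns.
Thus 4.45 × 2.58999e+34 ≈ 1.15e+35 barn.

1.15e+35 barn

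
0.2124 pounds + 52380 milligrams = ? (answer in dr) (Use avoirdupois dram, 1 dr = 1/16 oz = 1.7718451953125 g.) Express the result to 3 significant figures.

0.2124 lb = 54.3744 dr and 52380 mg = 29.5624 dr.
54.3744 + 29.5624 ≈ 83.9 dr.

83.9 dr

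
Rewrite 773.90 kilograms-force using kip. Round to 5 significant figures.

1.7062 kip

1 kilogram-force = 0.00220462 kip.
Then 773.90 × 0.00220462 ≈ 1.7062 kip.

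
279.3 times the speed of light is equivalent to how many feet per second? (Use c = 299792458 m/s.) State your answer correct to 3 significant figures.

2.75 × 10^11 ft/s

1 c = 9.83571 × 10^8 ft/s.
279.3 × 9.83571 × 10^8 ≈ 2.75 × 10^11 ft/s.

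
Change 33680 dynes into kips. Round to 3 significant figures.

7.57 × 10^-5 kips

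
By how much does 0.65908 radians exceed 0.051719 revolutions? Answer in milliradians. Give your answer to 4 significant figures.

0.65908 rad = 659.080 mrad and 0.051719 rev = 324.960 mrad.
659.080 − 324.960 ≈ 334.1 mrad.

334.1 mrad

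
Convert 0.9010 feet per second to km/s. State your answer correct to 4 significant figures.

1 foot per second = 0.000304800 kilometers per second.
Thus 0.9010 × 0.000304800 ≈ 0.0002746 km/s.

0.0002746 km/s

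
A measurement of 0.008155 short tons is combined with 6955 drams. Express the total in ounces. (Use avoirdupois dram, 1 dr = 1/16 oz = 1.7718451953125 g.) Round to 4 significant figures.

695.6 ounces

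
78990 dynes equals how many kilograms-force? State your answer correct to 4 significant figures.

1 dyne = 1.01972e-6 kilograms-force.
78990 × 1.01972e-6 ≈ 0.08055 kgf.

0.08055 kilograms-force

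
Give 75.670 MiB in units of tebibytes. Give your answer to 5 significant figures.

1 MiB = 9.53674 × 10^-7 TiB.
Thus 75.670 × 9.53674 × 10^-7 ≈ 7.2165 × 10^-5 TiB.

7.2165 × 10^-5 TiB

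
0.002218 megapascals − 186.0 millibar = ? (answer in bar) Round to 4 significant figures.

-0.1638 bar

0.002218 MPa = 0.0221800 bar and 186.0 mbar = 0.186000 bar.
0.0221800 − 0.186000 ≈ -0.1638 bar.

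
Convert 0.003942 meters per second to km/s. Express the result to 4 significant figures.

1 m/s = 0.00100000 kilometers per second.
Thus 0.003942 × 0.00100000 ≈ 3.942e-6 km/s.

3.942e-6 km/s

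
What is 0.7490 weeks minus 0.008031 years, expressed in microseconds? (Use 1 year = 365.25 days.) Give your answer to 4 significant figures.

0.7490 wk = 4.52995e+11 μs and 0.008031 yr = 2.53439e+11 μs.
4.52995e+11 − 2.53439e+11 ≈ 1.996e+11 μs.

1.996e+11 μs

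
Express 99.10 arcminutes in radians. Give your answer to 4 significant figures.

0.02883 rad

1 arcminute = 0.000290888 radians.
Then 99.10 × 0.000290888 ≈ 0.02883 rad.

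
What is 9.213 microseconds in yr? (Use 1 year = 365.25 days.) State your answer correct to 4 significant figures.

1 microsecond = 3.16881 × 10^-14 years.
So 9.213 × 3.16881 × 10^-14 ≈ 2.919 × 10^-13 yr.

2.919 × 10^-13 yr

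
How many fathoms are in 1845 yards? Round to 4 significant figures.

922.5 fathom

1 yard = 0.500000 fathoms.
Thus 1845 × 0.500000 ≈ 922.5 fathom.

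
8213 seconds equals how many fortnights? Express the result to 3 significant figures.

1 s = 8.26720e-7 fortnight.
Thus 8213 × 8.26720e-7 ≈ 0.00679 fortnight.

0.00679 fortnights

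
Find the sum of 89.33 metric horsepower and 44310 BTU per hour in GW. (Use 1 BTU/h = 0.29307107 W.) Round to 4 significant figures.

89.33 PS = 6.57021e-5 GW and 44310 BTU/h = 1.29860e-5 GW.
6.57021e-5 + 1.29860e-5 ≈ 7.869e-5 GW.

7.869e-5 GW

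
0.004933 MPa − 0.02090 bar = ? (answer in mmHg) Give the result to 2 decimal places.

21.32 mmHg

0.004933 MPa = 37.0005 mmHg and 0.02090 bar = 15.6763 mmHg.
37.0005 − 15.6763 ≈ 21.32 mmHg.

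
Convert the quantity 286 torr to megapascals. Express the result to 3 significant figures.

1 torr = 0.000133322 megapascals.
Then 286 × 0.000133322 ≈ 0.0381 MPa.

0.0381 MPa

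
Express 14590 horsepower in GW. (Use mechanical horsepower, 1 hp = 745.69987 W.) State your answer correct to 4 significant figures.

0.01088 GW

1 hp = 7.45700 × 10^-7 GW.
So 14590 × 7.45700 × 10^-7 ≈ 0.01088 GW.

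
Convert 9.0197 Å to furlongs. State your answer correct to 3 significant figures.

1 angstrom = 4.97097 × 10^-13 furlong.
9.0197 × 4.97097 × 10^-13 ≈ 4.48 × 10^-12 furlong.

4.48 × 10^-12 furlongs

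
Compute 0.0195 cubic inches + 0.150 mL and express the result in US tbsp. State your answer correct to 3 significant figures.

0.0318 US tablespoons

0.0195 in³ = 0.0216104 US tbsp and 0.150 mL = 0.0101442 US tbsp.
0.0216104 + 0.0101442 ≈ 0.0318 US tbsp.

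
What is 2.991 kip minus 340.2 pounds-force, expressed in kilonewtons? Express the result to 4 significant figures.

2.991 kip = 13.3046 kN and 340.2 lbf = 1.51328 kN.
13.3046 − 1.51328 ≈ 11.79 kN.

11.79 kN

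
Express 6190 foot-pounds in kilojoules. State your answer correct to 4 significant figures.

1 foot-pound = 0.00135582 kilojoules.
Thus 6190 × 0.00135582 ≈ 8.393 kJ.

8.393 kilojoules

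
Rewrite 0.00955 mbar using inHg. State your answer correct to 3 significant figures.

1 mbar = 0.0295300 inHg.
0.00955 × 0.0295300 ≈ 0.000282 inHg.

0.000282 inches of mercury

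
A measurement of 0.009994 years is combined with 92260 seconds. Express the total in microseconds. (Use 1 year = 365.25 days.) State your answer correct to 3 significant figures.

0.009994 yr = 3.15387e+11 μs and 92260 s = 9.22600e+10 μs.
3.15387e+11 + 9.22600e+10 ≈ 4.08e+11 μs.

4.08e+11 microseconds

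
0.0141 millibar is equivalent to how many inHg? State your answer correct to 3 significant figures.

1 millibar = 0.0295300 inHg.
Then 0.0141 × 0.0295300 ≈ 0.000416 inHg.

0.000416 inHg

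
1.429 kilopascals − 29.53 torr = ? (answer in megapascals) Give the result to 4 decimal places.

-0.0025 MPa

1.429 kPa = 0.00142900 MPa and 29.53 torr = 0.00393701 MPa.
0.00142900 − 0.00393701 ≈ -0.0025 MPa.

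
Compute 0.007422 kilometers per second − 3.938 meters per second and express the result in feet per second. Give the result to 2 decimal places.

0.007422 km/s = 24.3504 ft/s and 3.938 m/s = 12.9199 ft/s.
24.3504 − 12.9199 ≈ 11.43 ft/s.

11.43 feet per second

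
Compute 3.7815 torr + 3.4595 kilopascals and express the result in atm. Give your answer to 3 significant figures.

3.7815 torr = 0.00497566 atm and 3.4595 kPa = 0.0341426 atm.
0.00497566 + 0.0341426 ≈ 0.0391 atm.

0.0391 atm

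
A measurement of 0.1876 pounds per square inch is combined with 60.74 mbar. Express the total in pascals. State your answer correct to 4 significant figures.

0.1876 psi = 1293.46 Pa and 60.74 mbar = 6074.00 Pa.
1293.46 + 6074.00 ≈ 7367 Pa.

7367 pascals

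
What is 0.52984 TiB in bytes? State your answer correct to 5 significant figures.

5.8257e+11 bytes

1 TiB = 1.099512e+12 bytes.
0.52984 × 1.099512e+12 ≈ 5.8257e+11 B.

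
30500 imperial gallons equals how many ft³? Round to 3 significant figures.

1 imp gal = 0.160544 ft³.
So 30500 × 0.160544 ≈ 4900 ft³.

4900 ft³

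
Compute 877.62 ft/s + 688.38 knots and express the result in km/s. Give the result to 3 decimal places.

0.622 km/s

877.62 ft/s = 0.267499 km/s and 688.38 kn = 0.354133 km/s.
0.267499 + 0.354133 ≈ 0.622 km/s.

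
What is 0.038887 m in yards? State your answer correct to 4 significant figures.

0.04253 yd

1 meter = 1.09361 yards.
So 0.038887 × 1.09361 ≈ 0.04253 yd.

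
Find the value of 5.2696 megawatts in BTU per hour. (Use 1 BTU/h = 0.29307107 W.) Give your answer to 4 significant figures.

1 megawatt = 3.41214e+6 BTU per hour.
Thus 5.2696 × 3.41214e+6 ≈ 1.798e+7 BTU/h.

1.798e+7 BTU per hour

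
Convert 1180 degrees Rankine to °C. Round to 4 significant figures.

382.4 °C

°R = (°C + 273.15) × 9/5.
Applying the formula gives 382.4 °C.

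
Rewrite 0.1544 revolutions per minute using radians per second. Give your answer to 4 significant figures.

0.01617 rad/s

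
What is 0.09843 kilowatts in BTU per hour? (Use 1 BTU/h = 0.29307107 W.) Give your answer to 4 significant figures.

335.9 BTU/h

1 kW = 3412.14 BTU per hour.
Then 0.09843 × 3412.14 ≈ 335.9 BTU/h.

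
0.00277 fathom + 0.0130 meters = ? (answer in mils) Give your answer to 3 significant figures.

711 mil

0.00277 fathom = 199.440 mil and 0.0130 m = 511.811 mil.
199.440 + 511.811 ≈ 711 mil.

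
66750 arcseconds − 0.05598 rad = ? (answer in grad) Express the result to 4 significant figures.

66750 arcsec = 20.6019 grad and 0.05598 rad = 3.56380 grad.
20.6019 − 3.56380 ≈ 17.04 grad.

17.04 gradians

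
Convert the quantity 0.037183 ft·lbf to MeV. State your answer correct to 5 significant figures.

3.1466 × 10^11 MeV

1 foot-pound = 8.46235 × 10^12 megaelectronvolts.
Thus 0.037183 × 8.46235 × 10^12 ≈ 3.1466 × 10^11 MeV.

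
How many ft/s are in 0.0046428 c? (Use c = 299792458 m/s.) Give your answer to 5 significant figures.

1 c = 9.83571 × 10^8 ft/s.
Thus 0.0046428 × 9.83571 × 10^8 ≈ 4.5665 × 10^6 ft/s.

4.5665 × 10^6 feet per second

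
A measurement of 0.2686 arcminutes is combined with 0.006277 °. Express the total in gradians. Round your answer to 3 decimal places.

0.2686 arcmin = 0.00497407 grad and 0.006277 ° = 0.00697444 grad.
0.00497407 + 0.00697444 ≈ 0.012 grad.

0.012 gradians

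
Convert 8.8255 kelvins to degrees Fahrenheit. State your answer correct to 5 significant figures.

-443.78 °F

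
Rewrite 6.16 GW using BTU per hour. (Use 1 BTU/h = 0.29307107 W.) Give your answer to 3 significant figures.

1 GW = 3.41214e+9 BTU per hour.
Then 6.16 × 3.41214e+9 ≈ 2.10e+10 BTU/h.

2.10e+10 BTU/h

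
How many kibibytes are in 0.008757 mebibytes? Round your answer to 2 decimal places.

8.97 kibibytes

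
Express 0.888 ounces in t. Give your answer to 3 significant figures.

1 oz = 2.83495e-5 t.
Thus 0.888 × 2.83495e-5 ≈ 2.52e-5 t.

2.52e-5 metric tons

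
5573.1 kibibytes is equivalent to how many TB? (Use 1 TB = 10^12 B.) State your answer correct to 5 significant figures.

5.7069e-6 terabytes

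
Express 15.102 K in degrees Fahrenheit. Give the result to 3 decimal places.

K = (°F + 459.67) × 5/9.
Applying the formula gives -432.486 °F.

-432.486 °F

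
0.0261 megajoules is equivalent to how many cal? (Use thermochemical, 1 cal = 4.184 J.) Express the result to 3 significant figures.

1 MJ = 239006 cal.
So 0.0261 × 239006 ≈ 6240 cal.

6240 cal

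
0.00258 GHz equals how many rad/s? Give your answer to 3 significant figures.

1.62e+7 radians per second

1 gigahertz = 6.28319e+9 rad/s.
Thus 0.00258 × 6.28319e+9 ≈ 1.62e+7 rad/s.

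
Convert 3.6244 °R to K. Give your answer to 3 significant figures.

2.01 kelvins

°R = K × 9/5.
Applying the formula gives 2.01 K.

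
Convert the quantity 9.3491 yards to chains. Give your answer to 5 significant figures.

1 yd = 0.0454545 chain.
Then 9.3491 × 0.0454545 ≈ 0.42496 chain.

0.42496 chain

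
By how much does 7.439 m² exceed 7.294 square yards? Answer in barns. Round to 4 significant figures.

7.439 m² = 7.43900 × 10^28 barn and 7.294 yd² = 6.09871 × 10^28 barn.
7.43900 × 10^28 − 6.09871 × 10^28 ≈ 1.340 × 10^28 barn.

1.340 × 10^28 barn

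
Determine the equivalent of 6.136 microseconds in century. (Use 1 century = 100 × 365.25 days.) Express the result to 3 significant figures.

1.94 × 10^-15 century

1 μs = 3.16881 × 10^-16 century.
Thus 6.136 × 3.16881 × 10^-16 ≈ 1.94 × 10^-15 century.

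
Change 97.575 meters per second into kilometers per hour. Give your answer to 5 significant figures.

351.27 kilometers per hour

1 meter per second = 3.60000 km/h.
Then 97.575 × 3.60000 ≈ 351.27 km/h.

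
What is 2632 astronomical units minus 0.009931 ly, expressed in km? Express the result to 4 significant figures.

2.998 × 10^11 kilometers

2632 au = 3.93742 × 10^11 km and 0.009931 ly = 9.39545 × 10^10 km.
3.93742 × 10^11 − 9.39545 × 10^10 ≈ 2.998 × 10^11 km.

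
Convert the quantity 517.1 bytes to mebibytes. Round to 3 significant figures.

1 B = 9.53674e-7 MiB.
Then 517.1 × 9.53674e-7 ≈ 0.000493 MiB.

0.000493 MiB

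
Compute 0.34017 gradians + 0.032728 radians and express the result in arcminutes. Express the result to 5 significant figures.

0.34017 grad = 18.3692 arcmin and 0.032728 rad = 112.511 arcmin.
18.3692 + 112.511 ≈ 130.88 arcmin.

130.88 arcmin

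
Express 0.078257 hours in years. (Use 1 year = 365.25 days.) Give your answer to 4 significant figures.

8.927 × 10^-6 years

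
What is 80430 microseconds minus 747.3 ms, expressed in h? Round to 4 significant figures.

-0.0001852 hours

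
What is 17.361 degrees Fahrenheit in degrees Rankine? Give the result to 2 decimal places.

477.03 °R

°R = °F + 459.67.
Applying the formula gives 477.03 °R.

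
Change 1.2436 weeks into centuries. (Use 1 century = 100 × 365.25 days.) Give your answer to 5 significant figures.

0.00023834 centuries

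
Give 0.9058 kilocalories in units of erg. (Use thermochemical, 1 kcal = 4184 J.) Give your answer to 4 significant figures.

1 kcal = 4.18400 × 10^10 ergs.
0.9058 × 4.18400 × 10^10 ≈ 3.790 × 10^10 erg.

3.790 × 10^10 ergs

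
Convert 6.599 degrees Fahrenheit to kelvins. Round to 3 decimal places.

259.038 kelvins

K = (°F + 459.67) × 5/9.
Applying the formula gives 259.038 K.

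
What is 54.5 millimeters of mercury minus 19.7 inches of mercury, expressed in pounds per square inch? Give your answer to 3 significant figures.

54.5 mmHg = 1.05385 psi and 19.7 inHg = 9.67574 psi.
1.05385 − 9.67574 ≈ -8.62 psi.

-8.62 psi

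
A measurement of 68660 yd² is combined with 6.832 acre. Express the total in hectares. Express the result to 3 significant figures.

68660 yd² = 5.74085 ha and 6.832 acre = 2.76481 ha.
5.74085 + 2.76481 ≈ 8.51 ha.

8.51 ha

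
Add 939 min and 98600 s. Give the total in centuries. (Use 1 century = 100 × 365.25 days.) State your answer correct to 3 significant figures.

939 min = 1.78531 × 10^-5 century and 98600 s = 3.12445 × 10^-5 century.
1.78531 × 10^-5 + 3.12445 × 10^-5 ≈ 4.91 × 10^-5 century.

4.91 × 10^-5 centuries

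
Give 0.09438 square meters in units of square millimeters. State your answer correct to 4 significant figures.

1 m² = 1.00000 × 10^6 square millimeters.
Then 0.09438 × 1.00000 × 10^6 ≈ 94380 mm².

94380 mm²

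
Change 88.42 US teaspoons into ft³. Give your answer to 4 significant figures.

1 US tsp = 0.000174063 ft³.
88.42 × 0.000174063 ≈ 0.01539 ft³.

0.01539 cubic feet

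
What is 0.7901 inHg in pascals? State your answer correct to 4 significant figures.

2676 Pa

1 inHg = 3386.39 Pa.
Then 0.7901 × 3386.39 ≈ 2676 Pa.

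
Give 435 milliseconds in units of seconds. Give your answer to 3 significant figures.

1 ms = 0.00100000 seconds.
Then 435 × 0.00100000 ≈ 0.435 s.

0.435 s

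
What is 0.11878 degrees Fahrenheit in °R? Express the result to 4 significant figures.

°R = °F + 459.67.
Applying the formula gives 459.8 °R.

459.8 °R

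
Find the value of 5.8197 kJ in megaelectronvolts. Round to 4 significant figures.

3.632e+16 megaelectronvolts

1 kJ = 6.24151e+15 MeV.
Thus 5.8197 × 6.24151e+15 ≈ 3.632e+16 MeV.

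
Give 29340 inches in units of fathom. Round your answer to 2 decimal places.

1 inch = 0.0138889 fathom.
So 29340 × 0.0138889 ≈ 407.50 fathom.

407.50 fathom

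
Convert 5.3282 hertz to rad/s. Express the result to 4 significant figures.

33.48 rad/s

1 hertz = 6.28319 radians per second.
5.3282 × 6.28319 ≈ 33.48 rad/s.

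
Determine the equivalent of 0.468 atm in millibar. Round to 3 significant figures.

474 mbar

1 atm = 1013.25 mbar.
Then 0.468 × 1013.25 ≈ 474 mbar.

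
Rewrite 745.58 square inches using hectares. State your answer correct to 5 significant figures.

4.8102e-5 hectares

1 in² = 6.45160e-8 hectares.
Then 745.58 × 6.45160e-8 ≈ 4.8102e-5 ha.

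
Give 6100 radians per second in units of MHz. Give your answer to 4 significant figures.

1 radian per second = 1.59155e-7 MHz.
So 6100 × 1.59155e-7 ≈ 0.0009708 MHz.

0.0009708 MHz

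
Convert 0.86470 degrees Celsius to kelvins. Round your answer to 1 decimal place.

274.0 kelvins

K = °C + 273.15.
Applying the formula gives 274.0 K.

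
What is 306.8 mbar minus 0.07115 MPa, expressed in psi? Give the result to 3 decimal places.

-5.870 psi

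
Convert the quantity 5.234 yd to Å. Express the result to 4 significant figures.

1 yd = 9.14400e+9 angstroms.
5.234 × 9.14400e+9 ≈ 4.786e+10 Å.

4.786e+10 angstroms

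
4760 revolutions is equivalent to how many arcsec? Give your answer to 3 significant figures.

6.17 × 10^9 arcseconds

1 rev = 1.29600 × 10^6 arcseconds.
Thus 4760 × 1.29600 × 10^6 ≈ 6.17 × 10^9 arcsec.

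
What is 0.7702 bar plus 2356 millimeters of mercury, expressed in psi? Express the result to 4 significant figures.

0.7702 bar = 11.1708 psi and 2356 mmHg = 45.5574 psi.
11.1708 + 45.5574 ≈ 56.73 psi.

56.73 pounds per square inch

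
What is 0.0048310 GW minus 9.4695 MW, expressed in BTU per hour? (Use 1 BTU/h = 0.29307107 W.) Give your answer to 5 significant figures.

-1.5827e+7 BTU per hour

0.0048310 GW = 1.64841e+7 BTU/h and 9.4695 MW = 3.23113e+7 BTU/h.
1.64841e+7 − 3.23113e+7 ≈ -1.5827e+7 BTU/h.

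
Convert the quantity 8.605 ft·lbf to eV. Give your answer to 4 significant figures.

1 foot-pound = 8.46235 × 10^18 eV.
So 8.605 × 8.46235 × 10^18 ≈ 7.282 × 10^19 eV.

7.282 × 10^19 eV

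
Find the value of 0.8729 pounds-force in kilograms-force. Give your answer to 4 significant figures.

0.3959 kgf

1 lbf = 0.453592 kgf.
Thus 0.8729 × 0.453592 ≈ 0.3959 kgf.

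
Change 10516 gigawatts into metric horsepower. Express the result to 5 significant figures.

1.4298e+10 PS

1 GW = 1.35962e+6 PS.
Thus 10516 × 1.35962e+6 ≈ 1.4298e+10 PS.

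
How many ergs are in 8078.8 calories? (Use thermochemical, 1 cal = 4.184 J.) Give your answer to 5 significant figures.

1 calorie = 4.18400e+7 erg.
8078.8 × 4.18400e+7 ≈ 3.3802e+11 erg.

3.3802e+11 ergs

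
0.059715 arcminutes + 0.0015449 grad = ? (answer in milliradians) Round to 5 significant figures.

0.059715 arcmin = 0.0173704 mrad and 0.0015449 grad = 0.0242672 mrad.
0.0173704 + 0.0242672 ≈ 0.041638 mrad.

0.041638 mrad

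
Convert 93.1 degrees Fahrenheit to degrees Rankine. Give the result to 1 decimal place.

552.8 degrees Rankine

°R = °F + 459.67.
Applying the formula gives 552.8 °R.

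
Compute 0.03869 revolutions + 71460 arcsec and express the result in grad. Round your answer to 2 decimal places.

0.03869 rev = 15.4760 grad and 71460 arcsec = 22.0556 grad.
15.4760 + 22.0556 ≈ 37.53 grad.

37.53 gradians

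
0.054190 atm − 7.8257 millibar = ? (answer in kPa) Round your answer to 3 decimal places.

4.708 kilopascals

0.054190 atm = 5.49080 kPa and 7.8257 mbar = 0.782570 kPa.
5.49080 − 0.782570 ≈ 4.708 kPa.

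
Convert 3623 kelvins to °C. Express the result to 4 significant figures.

3350 degrees Celsius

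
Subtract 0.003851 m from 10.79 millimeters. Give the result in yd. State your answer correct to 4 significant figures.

0.007589 yd

10.79 mm = 0.0118001 yd and 0.003851 m = 0.00421150 yd.
0.0118001 − 0.00421150 ≈ 0.007589 yd.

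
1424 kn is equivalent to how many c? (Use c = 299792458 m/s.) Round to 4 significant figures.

2.444 × 10^-6 c

1 knot = 1.71600 × 10^-9 times the speed of light.
1424 × 1.71600 × 10^-9 ≈ 2.444 × 10^-6 c.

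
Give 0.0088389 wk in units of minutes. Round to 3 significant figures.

89.1 min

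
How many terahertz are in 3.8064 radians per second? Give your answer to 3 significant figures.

1 radian per second = 1.59155 × 10^-13 terahertz.
Thus 3.8064 × 1.59155 × 10^-13 ≈ 6.06 × 10^-13 THz.

6.06 × 10^-13 terahertz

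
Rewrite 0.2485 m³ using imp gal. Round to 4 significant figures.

1 cubic meter = 219.969 imperial gallons.
So 0.2485 × 219.969 ≈ 54.66 imp gal.

54.66 imp gal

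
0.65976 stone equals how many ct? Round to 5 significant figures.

20948 carats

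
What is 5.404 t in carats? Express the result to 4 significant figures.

2.702e+7 ct

1 t = 5.00000e+6 ct.
5.404 × 5.00000e+6 ≈ 2.702e+7 ct.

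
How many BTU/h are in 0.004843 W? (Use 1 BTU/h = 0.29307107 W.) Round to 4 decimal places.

0.0165 BTU per hour

1 watt = 3.41214 BTU per hour.
Then 0.004843 × 3.41214 ≈ 0.0165 BTU/h.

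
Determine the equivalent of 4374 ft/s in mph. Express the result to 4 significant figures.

1 ft/s = 0.681818 miles per hour.
So 4374 × 0.681818 ≈ 2982 mph.

2982 mph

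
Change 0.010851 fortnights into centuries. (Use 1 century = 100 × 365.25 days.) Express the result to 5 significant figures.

1 fortnight = 0.000383299 century.
Thus 0.010851 × 0.000383299 ≈ 4.1592e-6 century.

4.1592e-6 centuries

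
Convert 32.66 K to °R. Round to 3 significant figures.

°R = K × 9/5.
Applying the formula gives 58.8 °R.

58.8 °R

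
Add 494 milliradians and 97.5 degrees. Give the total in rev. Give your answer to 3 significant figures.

0.349 revolutions

494 mrad = 0.0786225 rev and 97.5 ° = 0.270833 rev.
0.0786225 + 0.270833 ≈ 0.349 rev.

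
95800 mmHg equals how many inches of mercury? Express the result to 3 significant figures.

3770 inches of mercury

1 millimeter of mercury = 0.0393701 inches of mercury.
95800 × 0.0393701 ≈ 3770 inHg.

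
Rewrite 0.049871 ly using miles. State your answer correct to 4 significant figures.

1 light-year = 5.87863e+12 miles.
0.049871 × 5.87863e+12 ≈ 2.932e+11 mi.

2.932e+11 mi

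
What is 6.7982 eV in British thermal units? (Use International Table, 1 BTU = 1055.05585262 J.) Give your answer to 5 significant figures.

1 electronvolt = 1.51857 × 10^-22 BTU.
Then 6.7982 × 1.51857 × 10^-22 ≈ 1.0324 × 10^-21 BTU.

1.0324 × 10^-21 BTU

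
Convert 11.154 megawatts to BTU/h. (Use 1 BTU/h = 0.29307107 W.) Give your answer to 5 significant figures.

3.8059 × 10^7 BTU/h

1 megawatt = 3.41214 × 10^6 BTU/h.
So 11.154 × 3.41214 × 10^6 ≈ 3.8059 × 10^7 BTU/h.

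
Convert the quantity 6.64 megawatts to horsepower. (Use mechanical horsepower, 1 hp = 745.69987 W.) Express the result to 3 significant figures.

1 megawatt = 1341.02 hp.
Then 6.64 × 1341.02 ≈ 8900 hp.

8900 horsepower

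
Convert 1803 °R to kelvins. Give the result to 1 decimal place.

1001.7 kelvins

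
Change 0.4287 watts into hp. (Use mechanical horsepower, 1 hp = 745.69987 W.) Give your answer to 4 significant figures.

1 W = 0.00134102 hp.
0.4287 × 0.00134102 ≈ 0.0005749 hp.

0.0005749 hp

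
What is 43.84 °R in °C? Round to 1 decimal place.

-248.8 °C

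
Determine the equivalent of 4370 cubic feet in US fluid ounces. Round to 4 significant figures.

1 ft³ = 957.506 US fl oz.
Then 4370 × 957.506 ≈ 4.184 × 10^6 US fl oz.

4.184 × 10^6 US fl oz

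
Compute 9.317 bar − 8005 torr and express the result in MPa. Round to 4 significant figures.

-0.1355 MPa

9.317 bar = 0.9317000 MPa and 8005 torr = 1.067246 MPa.
0.9317000 − 1.067246 ≈ -0.1355 MPa.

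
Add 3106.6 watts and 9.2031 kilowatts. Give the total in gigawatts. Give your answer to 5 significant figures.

3106.6 W = 3.10660 × 10^-6 GW and 9.2031 kW = 9.20310 × 10^-6 GW.
3.10660 × 10^-6 + 9.20310 × 10^-6 ≈ 1.2310 × 10^-5 GW.

1.2310 × 10^-5 GW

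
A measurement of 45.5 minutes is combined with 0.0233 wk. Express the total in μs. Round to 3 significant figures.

1.68 × 10^10 μs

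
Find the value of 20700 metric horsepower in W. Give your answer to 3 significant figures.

1.52e+7 W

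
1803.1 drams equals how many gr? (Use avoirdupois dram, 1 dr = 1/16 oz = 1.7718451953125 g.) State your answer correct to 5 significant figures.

49304 grains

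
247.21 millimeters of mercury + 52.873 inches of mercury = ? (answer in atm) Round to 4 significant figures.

2.092 atmospheres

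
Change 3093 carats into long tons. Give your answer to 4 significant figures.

1 carat = 1.96841 × 10^-7 long ton.
Thus 3093 × 1.96841 × 10^-7 ≈ 0.0006088 long ton.

0.0006088 long ton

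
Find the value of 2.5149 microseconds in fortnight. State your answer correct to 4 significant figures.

1 microsecond = 8.26720 × 10^-13 fortnights.
So 2.5149 × 8.26720 × 10^-13 ≈ 2.079 × 10^-12 fortnight.

2.079 × 10^-12 fortnight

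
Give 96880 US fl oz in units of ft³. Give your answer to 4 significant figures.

101.2 ft³

1 US fluid ounce = 0.00104438 ft³.
96880 × 0.00104438 ≈ 101.2 ft³.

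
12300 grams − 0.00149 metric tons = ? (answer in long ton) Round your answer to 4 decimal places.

0.0106 long ton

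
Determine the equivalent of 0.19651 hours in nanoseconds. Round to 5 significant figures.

1 hour = 3.60000e+12 ns.
Then 0.19651 × 3.60000e+12 ≈ 7.0744e+11 ns.

7.0744e+11 nanoseconds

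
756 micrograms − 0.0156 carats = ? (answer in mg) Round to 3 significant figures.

756 μg = 0.756000 mg and 0.0156 ct = 3.12000 mg.
0.756000 − 3.12000 ≈ -2.36 mg.

-2.36 mg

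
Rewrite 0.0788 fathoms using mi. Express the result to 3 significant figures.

1 fathom = 0.00113636 miles.
0.0788 × 0.00113636 ≈ 8.95 × 10^-5 mi.

8.95 × 10^-5 miles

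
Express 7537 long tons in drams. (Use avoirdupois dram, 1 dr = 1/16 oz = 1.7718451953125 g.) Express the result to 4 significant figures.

4.322 × 10^9 dr

1 long ton = 573440 drams.
Then 7537 × 573440 ≈ 4.322 × 10^9 dr.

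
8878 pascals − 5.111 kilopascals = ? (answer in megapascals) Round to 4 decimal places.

0.0038 megapascals

8878 Pa = 0.00887800 MPa and 5.111 kPa = 0.00511100 MPa.
0.00887800 − 0.00511100 ≈ 0.0038 MPa.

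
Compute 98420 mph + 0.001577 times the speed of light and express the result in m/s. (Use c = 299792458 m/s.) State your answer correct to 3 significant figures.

517000 m/s

98420 mph = 43997.7 m/s and 0.001577 c = 472773 m/s.
43997.7 + 472773 ≈ 517000 m/s.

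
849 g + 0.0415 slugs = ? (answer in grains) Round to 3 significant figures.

22400 gr

849 g = 13102.1 gr and 0.0415 slug = 9346.56 gr.
13102.1 + 9346.56 ≈ 22400 gr.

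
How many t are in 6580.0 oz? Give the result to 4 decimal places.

1 ounce = 2.83495 × 10^-5 t.
Then 6580.0 × 2.83495 × 10^-5 ≈ 0.1865 t.

0.1865 metric tons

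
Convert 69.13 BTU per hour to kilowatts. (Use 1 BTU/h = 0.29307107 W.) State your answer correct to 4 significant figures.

0.02026 kW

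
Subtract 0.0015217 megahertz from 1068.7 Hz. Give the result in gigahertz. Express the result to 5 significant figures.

-4.5300 × 10^-7 gigahertz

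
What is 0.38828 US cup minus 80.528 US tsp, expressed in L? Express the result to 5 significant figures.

0.38828 US cup = 0.0918625 L and 80.528 US tsp = 0.396916 L.
0.0918625 − 0.396916 ≈ -0.30505 L.

-0.30505 L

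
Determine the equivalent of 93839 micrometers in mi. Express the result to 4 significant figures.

1 micrometer = 6.21371 × 10^-10 miles.
So 93839 × 6.21371 × 10^-10 ≈ 5.831 × 10^-5 mi.

5.831 × 10^-5 mi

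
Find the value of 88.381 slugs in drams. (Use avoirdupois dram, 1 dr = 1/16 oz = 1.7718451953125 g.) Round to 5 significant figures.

727960 drams

1 slug = 8236.56 dr.
88.381 × 8236.56 ≈ 727960 dr.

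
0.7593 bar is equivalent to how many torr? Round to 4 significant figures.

569.5 torr

1 bar = 750.062 torr.
Then 0.7593 × 750.062 ≈ 569.5 torr.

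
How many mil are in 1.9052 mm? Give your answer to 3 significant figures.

75.0 mils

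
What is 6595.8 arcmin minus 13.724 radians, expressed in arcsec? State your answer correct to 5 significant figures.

6595.8 arcmin = 395748 arcsec and 13.724 rad = 2.83078 × 10^6 arcsec.
395748 − 2.83078 × 10^6 ≈ -2.4350 × 10^6 arcsec.

-2.4350 × 10^6 arcseconds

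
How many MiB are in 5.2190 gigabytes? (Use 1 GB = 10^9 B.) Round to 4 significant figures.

1 gigabyte = 953.674 mebibytes.
Then 5.2190 × 953.674 ≈ 4977 MiB.

4977 MiB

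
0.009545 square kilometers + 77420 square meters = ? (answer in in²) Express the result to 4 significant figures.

1.348 × 10^8 square inches

0.009545 km² = 1.47948 × 10^7 in² and 77420 m² = 1.20001 × 10^8 in².
1.47948 × 10^7 + 1.20001 × 10^8 ≈ 1.348 × 10^8 in².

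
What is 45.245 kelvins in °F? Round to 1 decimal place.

K = (°F + 459.67) × 5/9.
Applying the formula gives -378.2 °F.

-378.2 degrees Fahrenheit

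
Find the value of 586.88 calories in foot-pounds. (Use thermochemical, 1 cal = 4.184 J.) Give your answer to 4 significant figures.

1811 foot-pounds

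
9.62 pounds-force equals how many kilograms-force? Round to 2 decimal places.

4.36 kgf

1 lbf = 0.453592 kilograms-force.
9.62 × 0.453592 ≈ 4.36 kgf.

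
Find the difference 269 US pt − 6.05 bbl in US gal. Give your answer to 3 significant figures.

-220 US gal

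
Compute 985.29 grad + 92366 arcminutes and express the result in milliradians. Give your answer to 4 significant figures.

42350 mrad

985.29 grad = 15476.9 mrad and 92366 arcmin = 26868.2 mrad.
15476.9 + 26868.2 ≈ 42350 mrad.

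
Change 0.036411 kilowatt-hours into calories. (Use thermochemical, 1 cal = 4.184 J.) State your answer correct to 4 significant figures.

1 kilowatt-hour = 860421 cal.
0.036411 × 860421 ≈ 31330 cal.

31330 cal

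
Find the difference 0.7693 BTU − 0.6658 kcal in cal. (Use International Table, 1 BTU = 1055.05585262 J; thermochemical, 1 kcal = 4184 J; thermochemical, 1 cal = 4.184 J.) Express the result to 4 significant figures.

0.7693 BTU = 193.990 cal and 0.6658 kcal = 665.800 cal.
193.990 − 665.800 ≈ -471.8 cal.

-471.8 calories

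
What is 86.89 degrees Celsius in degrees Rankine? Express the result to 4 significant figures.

°R = (°C + 273.15) × 9/5.
Applying the formula gives 648.1 °R.

648.1 °R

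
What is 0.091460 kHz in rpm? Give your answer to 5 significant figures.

5487.6 rpm

1 kHz = 60000.0 revolutions per minute.
0.091460 × 60000.0 ≈ 5487.6 rpm.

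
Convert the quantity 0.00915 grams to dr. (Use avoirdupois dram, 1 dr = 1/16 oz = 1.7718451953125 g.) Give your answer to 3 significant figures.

1 gram = 0.564383 dr.
0.00915 × 0.564383 ≈ 0.00516 dr.

0.00516 drams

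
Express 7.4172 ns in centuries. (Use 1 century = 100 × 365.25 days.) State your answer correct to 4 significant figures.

2.350e-18 century

1 ns = 3.16881e-19 century.
Thus 7.4172 × 3.16881e-19 ≈ 2.350e-18 century.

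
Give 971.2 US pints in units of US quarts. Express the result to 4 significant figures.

485.6 US quarts

1 US pt = 0.500000 US quarts.
So 971.2 × 0.500000 ≈ 485.6 US qt.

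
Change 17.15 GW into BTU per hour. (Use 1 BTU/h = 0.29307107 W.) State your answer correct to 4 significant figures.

5.852e+10 BTU/h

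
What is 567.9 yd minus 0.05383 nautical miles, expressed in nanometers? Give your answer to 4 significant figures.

4.196e+11 nanometers

567.9 yd = 5.19288e+11 nm and 0.05383 nmi = 9.96932e+10 nm.
5.19288e+11 − 9.96932e+10 ≈ 4.196e+11 nm.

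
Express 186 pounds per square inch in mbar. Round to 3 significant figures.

12800 millibar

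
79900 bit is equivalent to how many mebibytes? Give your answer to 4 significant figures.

0.009525 MiB

1 bit = 1.19209 × 10^-7 mebibytes.
Then 79900 × 1.19209 × 10^-7 ≈ 0.009525 MiB.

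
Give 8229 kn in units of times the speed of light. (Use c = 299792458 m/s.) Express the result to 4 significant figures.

1.412e-5 times the speed of light

1 kn = 1.71600e-9 c.
8229 × 1.71600e-9 ≈ 1.412e-5 c.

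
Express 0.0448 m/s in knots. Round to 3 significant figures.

0.0871 kn

1 m/s = 1.94384 kn.
So 0.0448 × 1.94384 ≈ 0.0871 kn.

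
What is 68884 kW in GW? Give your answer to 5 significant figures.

1 kW = 1.00000e-6 GW.
So 68884 × 1.00000e-6 ≈ 0.068884 GW.

0.068884 GW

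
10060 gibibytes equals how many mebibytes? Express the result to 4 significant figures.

1 GiB = 1024.00 mebibytes.
So 10060 × 1024.00 ≈ 1.030 × 10^7 MiB.

1.030 × 10^7 MiB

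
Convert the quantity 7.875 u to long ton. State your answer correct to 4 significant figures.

1.287e-29 long ton

1 u = 1.63431e-30 long tons.
7.875 × 1.63431e-30 ≈ 1.287e-29 long ton.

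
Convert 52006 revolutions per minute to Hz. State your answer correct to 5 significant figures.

1 revolution per minute = 0.0166667 Hz.
Then 52006 × 0.0166667 ≈ 866.77 Hz.

866.77 Hz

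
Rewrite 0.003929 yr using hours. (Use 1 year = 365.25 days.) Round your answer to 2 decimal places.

34.44 hours

1 yr = 8766.00 hours.
0.003929 × 8766.00 ≈ 34.44 h.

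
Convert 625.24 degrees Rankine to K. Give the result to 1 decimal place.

°R = K × 9/5.
Applying the formula gives 347.4 K.

347.4 K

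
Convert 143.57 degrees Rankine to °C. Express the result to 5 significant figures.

-193.39 °C

°R = (°C + 273.15) × 9/5.
Applying the formula gives -193.39 °C.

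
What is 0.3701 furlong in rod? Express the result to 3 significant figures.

14.8 rods

1 furlong = 40.0000 rod.
So 0.3701 × 40.0000 ≈ 14.8 rod.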